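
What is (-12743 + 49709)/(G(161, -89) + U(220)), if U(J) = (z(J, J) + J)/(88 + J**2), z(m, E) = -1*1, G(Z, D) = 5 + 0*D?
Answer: 1792407408/242659 ≈ 7386.5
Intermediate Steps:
G(Z, D) = 5 (G(Z, D) = 5 + 0 = 5)
z(m, E) = -1
U(J) = (-1 + J)/(88 + J**2)
(-12743 + 49709)/(G(161, -89) + U(220)) = (-12743 + 49709)/(5 + (-1 + 220)/(88 + 220**2)) = 36966/(5 + 219/(88 + 48400)) = 36966/(5 + 219/48488) = 36966/(242659/48488) = 36966*(48488/242659) = 1792407408/242659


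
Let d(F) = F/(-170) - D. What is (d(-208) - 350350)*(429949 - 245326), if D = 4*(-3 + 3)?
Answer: -5498007583458/85 ≈ -6.4682e+10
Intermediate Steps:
D = 0 (D = 4*0 = 0)
d(F) = -F/170 (d(F) = F/(-170) - 1*0 = F*(-1/170) + 0 = -F/170 + 0 = -F/170)
(d(-208) - 350350)*(429949 - 245326) = (-1/170*(-208) - 350350)*(429949 - 245326) = (104/85 - 350350)*184623 = -29779646/85*184623 = -5498007583458/85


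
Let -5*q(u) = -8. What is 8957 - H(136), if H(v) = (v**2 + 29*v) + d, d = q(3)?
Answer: -67423/5 ≈ -13485.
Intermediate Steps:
q(u) = 8/5 (q(u) = -1/5*(-8) = 8/5)
d = 8/5 ≈ 1.6000
H(v) = 8/5 + v**2 + 29*v (H(v) = (v**2 + 29*v) + 8/5 = 8/5 + v**2 + 29*v)
8957 - H(136) = 8957 - (8/5 + 136**2 + 29*136) = 8957 - (8/5 + 18496 + 3944) = 8957 - 1*112208/5 = 8957 - 112208/5 = -67423/5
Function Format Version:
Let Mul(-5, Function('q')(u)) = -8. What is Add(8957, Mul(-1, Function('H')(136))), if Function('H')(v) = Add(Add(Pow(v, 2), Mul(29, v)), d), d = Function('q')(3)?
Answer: Rational(-67423, 5) ≈ -13485.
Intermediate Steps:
Function('q')(u) = Rational(8, 5) (Function('q')(u) = Mul(Rational(-1, 5), -8) = Rational(8, 5))
d = Rational(8, 5) ≈ 1.6000
Function('H')(v) = Add(Rational(8, 5), Pow(v, 2), Mul(29, v)) (Function('H')(v) = Add(Add(Pow(v, 2), Mul(29, v)), Rational(8, 5)) = Add(Rational(8, 5), Pow(v, 2), Mul(29, v)))
Add(8957, Mul(-1, Function('H')(136))) = Add(8957, Mul(-1, Add(Rational(8, 5), Pow(136, 2), Mul(29, 136)))) = Add(8957, Mul(-1, Add(Rational(8, 5), 18496, 3944))) = Add(8957, Mul(-1, Rational(112208, 5))) = Add(8957, Rational(-112208, 5)) = Rational(-67423, 5)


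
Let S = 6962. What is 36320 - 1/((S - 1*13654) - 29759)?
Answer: 1323900321/36451 ≈ 36320.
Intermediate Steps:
36320 - 1/((S - 1*13654) - 29759) = 36320 - 1/((6962 - 1*13654) - 29759) = 36320 - 1/((6962 - 13654) - 29759) = 36320 - 1/(-6692 - 29759) = 36320 - 1/(-36451) = 36320 - 1*(-1/36451) = 36320 + 1/36451 = 1323900321/36451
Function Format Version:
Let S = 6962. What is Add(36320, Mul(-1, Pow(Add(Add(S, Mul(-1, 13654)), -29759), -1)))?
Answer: Rational(1323900321, 36451) ≈ 36320.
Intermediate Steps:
Add(36320, Mul(-1, Pow(Add(Add(S, Mul(-1, 13654)), -29759), -1))) = Add(36320, Mul(-1, Pow(Add(Add(6962, Mul(-1, 13654)), -29759), -1))) = Add(36320, Mul(-1, Pow(Add(Add(6962, -13654), -29759), -1))) = Add(36320, Mul(-1, Pow(Add(-6692, -29759), -1))) = Add(36320, Mul(-1, Pow(-36451, -1))) = Add(36320, Mul(-1, Rational(-1, 36451))) = Add(36320, Rational(1, 36451)) = Rational(1323900321, 36451)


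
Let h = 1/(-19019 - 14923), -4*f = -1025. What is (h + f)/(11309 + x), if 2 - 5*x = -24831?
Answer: 86976365/5524264152 ≈ 0.015744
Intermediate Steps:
f = 1025/4 (f = -1/4*(-1025) = 1025/4 ≈ 256.25)
x = 24833/5 (x = 2/5 - 1/5*(-24831) = 2/5 + 24831/5 = 24833/5 ≈ 4966.6)
h = -1/33942 (h = 1/(-33942) = -1/33942 ≈ -2.9462e-5)
(h + f)/(11309 + x) = (-1/33942 + 1025/4)/(11309 + 24833/5) = 17395273/(67884*(81378/5)) = (17395273/67884)*(5/81378) = 86976365/5524264152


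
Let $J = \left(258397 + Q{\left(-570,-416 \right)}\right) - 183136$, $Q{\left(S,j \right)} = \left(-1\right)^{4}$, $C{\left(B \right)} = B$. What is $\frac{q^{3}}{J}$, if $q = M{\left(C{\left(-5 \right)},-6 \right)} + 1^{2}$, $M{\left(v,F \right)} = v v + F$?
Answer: $\frac{4000}{37631} \approx 0.1063$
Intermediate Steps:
$Q{\left(S,j \right)} = 1$
$M{\left(v,F \right)} = F + v^{2}$ ($M{\left(v,F \right)} = v^{2} + F = F + v^{2}$)
$J = 75262$ ($J = \left(258397 + 1\right) - 183136 = 258398 - 183136 = 75262$)
$q = 20$ ($q = \left(-6 + \left(-5\right)^{2}\right) + 1^{2} = \left(-6 + 25\right) + 1 = 19 + 1 = 20$)
$\frac{q^{3}}{J} = \frac{20^{3}}{75262} = 8000 \cdot \frac{1}{75262} = \frac{4000}{37631}$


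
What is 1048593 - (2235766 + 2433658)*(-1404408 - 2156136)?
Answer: 16625690655249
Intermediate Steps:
1048593 - (2235766 + 2433658)*(-1404408 - 2156136) = 1048593 - 4669424*(-3560544) = 1048593 - 1*(-16625689606656) = 1048593 + 16625689606656 = 16625690655249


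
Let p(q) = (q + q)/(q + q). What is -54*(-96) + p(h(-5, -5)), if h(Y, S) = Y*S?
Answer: 5185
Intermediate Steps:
h(Y, S) = S*Y
p(q) = 1 (p(q) = (2*q)/((2*q)) = (2*q)*(1/(2*q)) = 1)
-54*(-96) + p(h(-5, -5)) = -54*(-96) + 1 = 5184 + 1 = 5185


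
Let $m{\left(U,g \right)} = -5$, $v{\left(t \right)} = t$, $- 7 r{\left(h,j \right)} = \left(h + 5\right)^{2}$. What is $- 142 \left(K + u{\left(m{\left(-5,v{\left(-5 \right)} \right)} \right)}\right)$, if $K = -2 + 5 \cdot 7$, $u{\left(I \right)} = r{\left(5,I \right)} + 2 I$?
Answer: $- \frac{8662}{7} \approx -1237.4$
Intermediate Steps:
$r{\left(h,j \right)} = - \frac{\left(5 + h\right)^{2}}{7}$ ($r{\left(h,j \right)} = - \frac{\left(h + 5\right)^{2}}{7} = - \frac{\left(5 + h\right)^{2}}{7}$)
$u{\left(I \right)} = - \frac{100}{7} + 2 I$ ($u{\left(I \right)} = - \frac{\left(5 + 5\right)^{2}}{7} + 2 I = - \frac{10^{2}}{7} + 2 I = \left(- \frac{1}{7}\right) 100 + 2 I = - \frac{100}{7} + 2 I$)
$K = 33$ ($K = -2 + 35 = 33$)
$- 142 \left(K + u{\left(m{\left(-5,v{\left(-5 \right)} \right)} \right)}\right) = - 142 \left(33 + \left(- \frac{100}{7} + 2 \left(-5\right)\right)\right) = - 142 \left(33 - \frac{170}{7}\right) = \left(-142\right) \frac{61}{7} = - \frac{8662}{7}$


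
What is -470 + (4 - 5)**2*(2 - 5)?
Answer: -473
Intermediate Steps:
-470 + (4 - 5)**2*(2 - 5) = -470 + (-1)**2*(-3) = -470 + 1*(-3) = -470 - 3 = -473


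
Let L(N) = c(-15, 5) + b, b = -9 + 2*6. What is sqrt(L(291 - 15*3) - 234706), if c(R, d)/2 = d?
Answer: 3*I*sqrt(26077) ≈ 484.45*I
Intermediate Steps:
c(R, d) = 2*d
b = 3 (b = -9 + 12 = 3)
L(N) = 13 (L(N) = 2*5 + 3 = 10 + 3 = 13)
sqrt(L(291 - 15*3) - 234706) = sqrt(13 - 234706) = sqrt(-234693) = 3*I*sqrt(26077)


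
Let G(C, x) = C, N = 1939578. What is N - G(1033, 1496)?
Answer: 1938545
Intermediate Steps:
N - G(1033, 1496) = 1939578 - 1*1033 = 1939578 - 1033 = 1938545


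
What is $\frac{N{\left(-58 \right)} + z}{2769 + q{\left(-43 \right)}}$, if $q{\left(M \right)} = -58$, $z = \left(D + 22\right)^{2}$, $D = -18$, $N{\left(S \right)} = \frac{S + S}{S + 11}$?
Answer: $\frac{868}{127417} \approx 0.0068123$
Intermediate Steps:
$N{\left(S \right)} = \frac{2 S}{11 + S}$
$z = 16$ ($z = \left(-18 + 22\right)^{2} = 4^{2} = 16$)
$\frac{N{\left(-58 \right)} + z}{2769 + q{\left(-43 \right)}} = \frac{2 \left(-58\right) \frac{1}{11 - 58} + 16}{2769 - 58} = \frac{2 \left(-58\right) \frac{1}{-47} + 16}{2711} = \left(2 \left(-58\right) \left(- \frac{1}{47}\right) + 16\right) \frac{1}{2711} = \left(\frac{116}{47} + 16\right) \frac{1}{2711} = \frac{868}{47} \cdot \frac{1}{2711} = \frac{868}{127417}$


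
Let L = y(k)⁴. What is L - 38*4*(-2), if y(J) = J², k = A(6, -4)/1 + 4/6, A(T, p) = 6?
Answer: 25601994544/6561 ≈ 3.9021e+6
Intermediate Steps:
k = 20/3 (k = 6/1 + 4/6 = 6*1 + 4*(⅙) = 6 + ⅔ = 20/3 ≈ 6.6667)
L = 25600000000/6561 (L = ((20/3)²)⁴ = (400/9)⁴ = 25600000000/6561 ≈ 3.9018e+6)
L - 38*4*(-2) = 25600000000/6561 - 38*4*(-2) = 25600000000/6561 - 38*(-8) = 25600000000/6561 - 1*(-304) = 25600000000/6561 + 304 = 25601994544/6561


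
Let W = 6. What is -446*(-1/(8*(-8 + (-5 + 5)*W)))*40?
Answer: -1115/4 ≈ -278.75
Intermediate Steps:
-446*(-1/(8*(-8 + (-5 + 5)*W)))*40 = -446*(-1/(8*(-8 + (-5 + 5)*6)))*40 = -446*(-1/(8*(-8 + 0*6)))*40 = -446*(-1/(8*(-8 + 0)))*40 = -446/((-8*(-8)))*40 = -446/64*40 = -446*1/64*40 = -223/32*40 = -1115/4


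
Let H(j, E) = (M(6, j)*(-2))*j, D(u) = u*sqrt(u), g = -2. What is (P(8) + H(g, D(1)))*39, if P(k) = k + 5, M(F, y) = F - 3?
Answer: 975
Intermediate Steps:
D(u) = u**(3/2)
M(F, y) = -3 + F
H(j, E) = -6*j (H(j, E) = ((-3 + 6)*(-2))*j = (3*(-2))*j = -6*j)
P(k) = 5 + k
(P(8) + H(g, D(1)))*39 = ((5 + 8) - 6*(-2))*39 = (13 + 12)*39 = 25*39 = 975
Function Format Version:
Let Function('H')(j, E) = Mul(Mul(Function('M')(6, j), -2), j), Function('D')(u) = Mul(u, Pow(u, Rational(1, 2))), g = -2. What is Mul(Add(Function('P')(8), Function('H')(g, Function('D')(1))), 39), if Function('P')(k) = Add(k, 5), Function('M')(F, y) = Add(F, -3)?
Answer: 975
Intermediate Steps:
Function('D')(u) = Pow(u, Rational(3, 2))
Function('M')(F, y) = Add(-3, F)
Function('H')(j, E) = Mul(-6, j) (Function('H')(j, E) = Mul(Mul(Add(-3, 6), -2), j) = Mul(Mul(3, -2), j) = Mul(-6, j))
Function('P')(k) = Add(5, k)
Mul(Add(Function('P')(8), Function('H')(g, Function('D')(1))), 39) = Mul(Add(Add(5, 8), Mul(-6, -2)), 39) = Mul(Add(13, 12), 39) = Mul(25, 39) = 975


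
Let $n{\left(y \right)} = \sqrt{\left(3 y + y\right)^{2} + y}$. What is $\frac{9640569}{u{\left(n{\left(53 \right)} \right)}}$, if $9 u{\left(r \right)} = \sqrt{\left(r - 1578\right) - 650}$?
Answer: $- \frac{86765121 i}{\sqrt{2228 - \sqrt{44997}}} \approx - 1.9325 \cdot 10^{6} i$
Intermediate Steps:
$n{\left(y \right)} = \sqrt{y + 16 y^{2}}$ ($n{\left(y \right)} = \sqrt{\left(4 y\right)^{2} + y} = \sqrt{16 y^{2} + y} = \sqrt{y + 16 y^{2}}$)
$u{\left(r \right)} = \frac{\sqrt{-2228 + r}}{9}$ ($u{\left(r \right)} = \frac{\sqrt{\left(r - 1578\right) - 650}}{9} = \frac{\sqrt{\left(-1578 + r\right) - 650}}{9} = \frac{\sqrt{-2228 + r}}{9}$)
$\frac{9640569}{u{\left(n{\left(53 \right)} \right)}} = \frac{9640569}{\frac{1}{9} \sqrt{-2228 + \sqrt{53 \left(1 + 16 \cdot 53\right)}}} = \frac{9640569}{\frac{1}{9} \sqrt{-2228 + \sqrt{53 \left(1 + 848\right)}}} = \frac{9640569}{\frac{1}{9} \sqrt{-2228 + \sqrt{53 \cdot 849}}} = \frac{9640569}{\frac{1}{9} \sqrt{-2228 + \sqrt{44997}}} = 9640569 \frac{9}{\sqrt{-2228 + \sqrt{44997}}} = \frac{86765121}{\sqrt{-2228 + \sqrt{44997}}}$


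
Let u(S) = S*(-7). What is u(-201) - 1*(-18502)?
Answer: 19909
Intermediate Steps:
u(S) = -7*S
u(-201) - 1*(-18502) = -7*(-201) - 1*(-18502) = 1407 + 18502 = 19909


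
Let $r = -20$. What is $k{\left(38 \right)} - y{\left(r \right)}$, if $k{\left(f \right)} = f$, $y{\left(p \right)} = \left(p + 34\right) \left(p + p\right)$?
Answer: $598$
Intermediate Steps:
$y{\left(p \right)} = 2 p \left(34 + p\right)$ ($y{\left(p \right)} = \left(34 + p\right) 2 p = 2 p \left(34 + p\right)$)
$k{\left(38 \right)} - y{\left(r \right)} = 38 - 2 \left(-20\right) \left(34 - 20\right) = 38 - 2 \left(-20\right) 14 = 38 - -560 = 38 + 560 = 598$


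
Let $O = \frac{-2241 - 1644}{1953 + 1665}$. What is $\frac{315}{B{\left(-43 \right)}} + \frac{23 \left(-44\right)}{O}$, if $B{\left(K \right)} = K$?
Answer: $\frac{52072371}{55685} \approx 935.12$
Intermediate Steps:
$O = - \frac{1295}{1206}$ ($O = - \frac{3885}{3618} = \left(-3885\right) \frac{1}{3618} = - \frac{1295}{1206} \approx -1.0738$)
$\frac{315}{B{\left(-43 \right)}} + \frac{23 \left(-44\right)}{O} = \frac{315}{-43} + \frac{23 \left(-44\right)}{- \frac{1295}{1206}} = 315 \left(- \frac{1}{43}\right) - - \frac{1220472}{1295} = - \frac{315}{43} + \frac{1220472}{1295} = \frac{52072371}{55685}$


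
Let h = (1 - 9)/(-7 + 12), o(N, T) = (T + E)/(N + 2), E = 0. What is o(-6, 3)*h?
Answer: 6/5 ≈ 1.2000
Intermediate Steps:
o(N, T) = T/(2 + N) (o(N, T) = (T + 0)/(N + 2) = T/(2 + N))
h = -8/5 ≈ -1.6000
o(-6, 3)*h = (3/(2 - 6))*(-8/5) = (3/(-4))*(-8/5) = (3*(-¼))*(-8/5) = -¾*(-8/5) = 6/5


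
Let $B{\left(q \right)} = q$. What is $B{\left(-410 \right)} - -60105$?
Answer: $59695$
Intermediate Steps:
$B{\left(-410 \right)} - -60105 = -410 - -60105 = -410 + \left(-110879 + 170984\right) = -410 + 60105 = 59695$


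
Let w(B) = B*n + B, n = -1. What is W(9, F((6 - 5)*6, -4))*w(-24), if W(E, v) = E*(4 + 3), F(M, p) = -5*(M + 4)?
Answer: 0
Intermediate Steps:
F(M, p) = -20 - 5*M (F(M, p) = -5*(4 + M) = -20 - 5*M)
W(E, v) = 7*E (W(E, v) = E*7 = 7*E)
w(B) = 0 (w(B) = B*(-1) + B = -B + B = 0)
W(9, F((6 - 5)*6, -4))*w(-24) = (7*9)*0 = 63*0 = 0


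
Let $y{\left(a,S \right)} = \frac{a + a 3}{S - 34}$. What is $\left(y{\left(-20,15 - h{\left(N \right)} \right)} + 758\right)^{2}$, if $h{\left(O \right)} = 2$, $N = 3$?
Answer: $\frac{255936004}{441} \approx 5.8035 \cdot 10^{5}$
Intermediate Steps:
$y{\left(a,S \right)} = \frac{4 a}{-34 + S}$ ($y{\left(a,S \right)} = \frac{a + 3 a}{-34 + S} = \frac{4 a}{-34 + S}$)
$\left(y{\left(-20,15 - h{\left(N \right)} \right)} + 758\right)^{2} = \left(4 \left(-20\right) \frac{1}{-34 + \left(15 - 2\right)} + 758\right)^{2} = \left(4 \left(-20\right) \frac{1}{-34 + 13} + 758\right)^{2} = \left(4 \left(-20\right) \frac{1}{-21} + 758\right)^{2} = \left(4 \left(-20\right) \left(- \frac{1}{21}\right) + 758\right)^{2} = \left(\frac{80}{21} + 758\right)^{2} = \left(\frac{15998}{21}\right)^{2} = \frac{255936004}{441}$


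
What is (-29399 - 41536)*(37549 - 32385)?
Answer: -366308340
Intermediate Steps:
(-29399 - 41536)*(37549 - 32385) = -70935*5164 = -366308340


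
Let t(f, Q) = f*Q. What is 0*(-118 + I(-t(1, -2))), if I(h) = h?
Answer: 0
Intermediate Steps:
t(f, Q) = Q*f
0*(-118 + I(-t(1, -2))) = 0*(-118 - (-2)) = 0*(-118 - 1*(-2)) = 0*(-118 + 2) = 0*(-116) = 0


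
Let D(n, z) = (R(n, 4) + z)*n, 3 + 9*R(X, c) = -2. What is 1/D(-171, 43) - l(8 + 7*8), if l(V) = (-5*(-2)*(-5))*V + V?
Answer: 22761087/7258 ≈ 3136.0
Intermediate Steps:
R(X, c) = -5/9 (R(X, c) = -1/3 + (1/9)*(-2) = -1/3 - 2/9 = -5/9)
D(n, z) = n*(-5/9 + z) (D(n, z) = (-5/9 + z)*n = n*(-5/9 + z))
l(V) = -49*V (l(V) = (10*(-5))*V + V = -50*V + V = -49*V)
1/D(-171, 43) - l(8 + 7*8) = 1/((1/9)*(-171)*(-5 + 9*43)) - (-49)*(8 + 7*8) = 1/((1/9)*(-171)*(-5 + 387)) - (-49)*(8 + 56) = 1/((1/9)*(-171)*382) - (-49)*64 = 1/(-7258) - 1*(-3136) = -1/7258 + 3136 = 22761087/7258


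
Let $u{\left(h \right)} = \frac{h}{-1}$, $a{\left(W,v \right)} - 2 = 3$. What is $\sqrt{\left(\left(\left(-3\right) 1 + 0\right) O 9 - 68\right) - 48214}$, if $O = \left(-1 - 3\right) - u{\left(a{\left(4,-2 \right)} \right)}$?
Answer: $i \sqrt{48309} \approx 219.79 i$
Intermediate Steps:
$a{\left(W,v \right)} = 5$ ($a{\left(W,v \right)} = 2 + 3 = 5$)
$u{\left(h \right)} = - h$ ($u{\left(h \right)} = h \left(-1\right) = - h$)
$O = 1$ ($O = \left(-1 - 3\right) - \left(-1\right) 5 = -4 - -5 = -4 + 5 = 1$)
$\sqrt{\left(\left(\left(-3\right) 1 + 0\right) O 9 - 68\right) - 48214} = \sqrt{\left(\left(\left(-3\right) 1 + 0\right) 1 \cdot 9 - 68\right) - 48214} = \sqrt{\left(\left(-3 + 0\right) 9 - 68\right) - 48214} = \sqrt{\left(\left(-3\right) 9 - 68\right) - 48214} = \sqrt{\left(-27 - 68\right) - 48214} = \sqrt{-95 - 48214} = \sqrt{-48309} = i \sqrt{48309}$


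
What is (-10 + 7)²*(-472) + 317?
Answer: -3931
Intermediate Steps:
(-10 + 7)²*(-472) + 317 = (-3)²*(-472) + 317 = 9*(-472) + 317 = -4248 + 317 = -3931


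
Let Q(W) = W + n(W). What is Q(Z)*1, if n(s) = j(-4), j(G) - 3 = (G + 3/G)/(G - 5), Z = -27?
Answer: -845/36 ≈ -23.472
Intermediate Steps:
j(G) = 3 + (G + 3/G)/(-5 + G) (j(G) = 3 + (G + 3/G)/(G - 5) = 3 + (G + 3/G)/(-5 + G))
n(s) = 127/36 (n(s) = (3 - 15*(-4) + 4*(-4)**2)/((-4)*(-5 - 4)) = -1/4*(3 + 60 + 4*16)/(-9) = -1/4*(-1/9)*(3 + 60 + 64) = -1/4*(-1/9)*127 = 127/36)
Q(W) = 127/36 + W (Q(W) = W + 127/36 = 127/36 + W)
Q(Z)*1 = (127/36 - 27)*1 = -845/36*1 = -845/36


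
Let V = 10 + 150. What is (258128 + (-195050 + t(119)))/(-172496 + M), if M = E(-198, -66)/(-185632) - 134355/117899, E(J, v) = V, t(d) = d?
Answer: -43222456860503/117976331331954 ≈ -0.36637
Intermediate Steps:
V = 160
E(J, v) = 160
M = -779982850/683932099 (M = 160/(-185632) - 134355/117899 = 160*(-1/185632) - 134355*1/117899 = -5/5801 - 134355/117899 = -779982850/683932099 ≈ -1.1404)
(258128 + (-195050 + t(119)))/(-172496 + M) = (258128 + (-195050 + 119))/(-172496 - 779982850/683932099) = (258128 - 194931)/(-117976331331954/683932099) = 63197*(-683932099/117976331331954) = -43222456860503/117976331331954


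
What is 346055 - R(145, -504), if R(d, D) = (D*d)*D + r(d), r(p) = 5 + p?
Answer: -36486415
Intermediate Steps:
R(d, D) = 5 + d + d*D**2 (R(d, D) = (D*d)*D + (5 + d) = d*D**2 + (5 + d) = 5 + d + d*D**2)
346055 - R(145, -504) = 346055 - (5 + 145 + 145*(-504)**2) = 346055 - (5 + 145 + 145*254016) = 346055 - (5 + 145 + 36832320) = 346055 - 1*36832470 = 346055 - 36832470 = -36486415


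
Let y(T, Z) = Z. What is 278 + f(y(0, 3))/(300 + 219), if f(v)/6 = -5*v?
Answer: 48064/173 ≈ 277.83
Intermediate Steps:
f(v) = -30*v (f(v) = 6*(-5*v) = -30*v)
278 + f(y(0, 3))/(300 + 219) = 278 + (-30*3)/(300 + 219) = 278 - 90/519 = 278 - 90*1/519 = 278 - 30/173 = 48064/173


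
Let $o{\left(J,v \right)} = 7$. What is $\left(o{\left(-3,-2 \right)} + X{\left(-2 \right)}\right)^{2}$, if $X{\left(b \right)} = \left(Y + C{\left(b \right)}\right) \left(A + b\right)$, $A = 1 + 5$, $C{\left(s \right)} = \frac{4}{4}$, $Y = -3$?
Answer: $1$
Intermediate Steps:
$C{\left(s \right)} = 1$ ($C{\left(s \right)} = 4 \cdot \frac{1}{4} = 1$)
$A = 6$
$X{\left(b \right)} = -12 - 2 b$ ($X{\left(b \right)} = \left(-3 + 1\right) \left(6 + b\right) = - 2 \left(6 + b\right) = -12 - 2 b$)
$\left(o{\left(-3,-2 \right)} + X{\left(-2 \right)}\right)^{2} = \left(7 - 8\right)^{2} = \left(-1\right)^{2} = 1$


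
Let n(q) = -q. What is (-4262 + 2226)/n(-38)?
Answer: -1018/19 ≈ -53.579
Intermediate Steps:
(-4262 + 2226)/n(-38) = (-4262 + 2226)/((-1*(-38))) = -2036/38 = -2036*1/38 = -1018/19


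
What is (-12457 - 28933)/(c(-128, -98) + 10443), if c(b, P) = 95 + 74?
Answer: -20695/5306 ≈ -3.9003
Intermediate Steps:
c(b, P) = 169
(-12457 - 28933)/(c(-128, -98) + 10443) = (-12457 - 28933)/(169 + 10443) = -41390/10612 = -41390*1/10612 = -20695/5306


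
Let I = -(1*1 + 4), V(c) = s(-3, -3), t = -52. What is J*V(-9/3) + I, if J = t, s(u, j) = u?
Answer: 151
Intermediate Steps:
V(c) = -3
I = -5 (I = -(1 + 4) = -1*5 = -5)
J = -52
J*V(-9/3) + I = -52*(-3) - 5 = 156 - 5 = 151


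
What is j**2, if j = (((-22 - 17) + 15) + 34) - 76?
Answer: 4356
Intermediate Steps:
j = -66 (j = ((-39 + 15) + 34) - 76 = (-24 + 34) - 76 = 10 - 76 = -66)
j**2 = (-66)**2 = 4356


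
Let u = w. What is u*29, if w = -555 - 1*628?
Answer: -34307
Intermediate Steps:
w = -1183 (w = -555 - 628 = -1183)
u = -1183
u*29 = -1183*29 = -34307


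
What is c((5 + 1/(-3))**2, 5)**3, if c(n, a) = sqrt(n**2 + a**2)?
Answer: 40441*sqrt(40441)/729 ≈ 11156.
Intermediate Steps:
c(n, a) = sqrt(a**2 + n**2)
c((5 + 1/(-3))**2, 5)**3 = (sqrt(5**2 + ((5 + 1/(-3))**2)**2))**3 = (sqrt(25 + ((5 - 1/3)**2)**2))**3 = (sqrt(25 + ((14/3)**2)**2))**3 = (sqrt(25 + (196/9)**2))**3 = (sqrt(25 + 38416/81))**3 = (sqrt(40441/81))**3 = (sqrt(40441)/9)**3 = 40441*sqrt(40441)/729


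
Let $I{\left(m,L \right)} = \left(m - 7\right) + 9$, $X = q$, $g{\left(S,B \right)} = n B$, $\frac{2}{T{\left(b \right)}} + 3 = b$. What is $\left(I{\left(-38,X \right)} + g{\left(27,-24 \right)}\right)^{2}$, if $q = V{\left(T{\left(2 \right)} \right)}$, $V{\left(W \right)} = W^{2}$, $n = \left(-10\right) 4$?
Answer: $853776$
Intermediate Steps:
$n = -40$
$T{\left(b \right)} = \frac{2}{-3 + b}$
$g{\left(S,B \right)} = - 40 B$
$q = 4$ ($q = \left(\frac{2}{-3 + 2}\right)^{2} = \left(\frac{2}{-1}\right)^{2} = \left(2 \left(-1\right)\right)^{2} = \left(-2\right)^{2} = 4$)
$X = 4$
$I{\left(m,L \right)} = 2 + m$ ($I{\left(m,L \right)} = \left(-7 + m\right) + 9 = 2 + m$)
$\left(I{\left(-38,X \right)} + g{\left(27,-24 \right)}\right)^{2} = \left(\left(2 - 38\right) - -960\right)^{2} = \left(-36 + 960\right)^{2} = 924^{2} = 853776$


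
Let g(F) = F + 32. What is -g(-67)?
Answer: 35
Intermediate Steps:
g(F) = 32 + F
-g(-67) = -(32 - 67) = -1*(-35) = 35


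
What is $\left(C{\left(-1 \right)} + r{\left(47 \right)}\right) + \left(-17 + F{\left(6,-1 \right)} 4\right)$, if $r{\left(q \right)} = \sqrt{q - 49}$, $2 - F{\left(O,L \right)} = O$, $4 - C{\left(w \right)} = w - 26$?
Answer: $-2 + i \sqrt{2} \approx -2.0 + 1.4142 i$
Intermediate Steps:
$C{\left(w \right)} = 30 - w$ ($C{\left(w \right)} = 4 - \left(w - 26\right) = 4 - \left(-26 + w\right) = 30 - w$)
$F{\left(O,L \right)} = 2 - O$
$r{\left(q \right)} = \sqrt{-49 + q}$
$\left(C{\left(-1 \right)} + r{\left(47 \right)}\right) + \left(-17 + F{\left(6,-1 \right)} 4\right) = \left(\left(30 - -1\right) + \sqrt{-49 + 47}\right) - \left(17 - \left(2 - 6\right) 4\right) = \left(\left(30 + 1\right) + \sqrt{-2}\right) - \left(17 - \left(2 - 6\right) 4\right) = \left(31 + i \sqrt{2}\right) - 33 = -2 + i \sqrt{2}$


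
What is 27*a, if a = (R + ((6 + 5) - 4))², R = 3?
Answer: 2700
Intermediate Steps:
a = 100 (a = (3 + ((6 + 5) - 4))² = (3 + (11 - 4))² = (3 + 7)² = 10² = 100)
27*a = 27*100 = 2700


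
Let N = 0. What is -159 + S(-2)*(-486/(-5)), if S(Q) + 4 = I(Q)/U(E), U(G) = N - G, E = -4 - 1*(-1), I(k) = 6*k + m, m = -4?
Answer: -5331/5 ≈ -1066.2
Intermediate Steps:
I(k) = -4 + 6*k (I(k) = 6*k - 4 = -4 + 6*k)
E = -3 (E = -4 + 1 = -3)
U(G) = -G (U(G) = 0 - G = -G)
S(Q) = -16/3 + 2*Q (S(Q) = -4 + (-4 + 6*Q)/((-1*(-3))) = -4 + (-4 + 6*Q)/3 = -4 + (-4 + 6*Q)*(1/3) = -4 + (-4/3 + 2*Q) = -16/3 + 2*Q)
-159 + S(-2)*(-486/(-5)) = -159 + (-16/3 + 2*(-2))*(-486/(-5)) = -159 + (-16/3 - 4)*(-486*(-1/5)) = -159 - 28/3*486/5 = -159 - 4536/5 = -5331/5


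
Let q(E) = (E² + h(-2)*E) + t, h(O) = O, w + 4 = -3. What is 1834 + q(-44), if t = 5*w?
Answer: 3823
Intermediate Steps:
w = -7 (w = -4 - 3 = -7)
t = -35 (t = 5*(-7) = -35)
q(E) = -35 + E² - 2*E (q(E) = (E² - 2*E) - 35 = -35 + E² - 2*E)
1834 + q(-44) = 1834 + (-35 + (-44)² - 2*(-44)) = 1834 + (-35 + 1936 + 88) = 1834 + 1989 = 3823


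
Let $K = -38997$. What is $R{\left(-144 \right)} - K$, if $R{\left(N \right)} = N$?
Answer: $38853$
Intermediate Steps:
$R{\left(-144 \right)} - K = -144 - -38997 = -144 + 38997 = 38853$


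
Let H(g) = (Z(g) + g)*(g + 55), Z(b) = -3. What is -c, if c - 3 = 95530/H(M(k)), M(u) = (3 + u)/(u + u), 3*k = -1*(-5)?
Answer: 1190741/1128 ≈ 1055.6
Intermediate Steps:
k = 5/3 (k = (-1*(-5))/3 = (1/3)*5 = 5/3 ≈ 1.6667)
M(u) = (3 + u)/(2*u) (M(u) = (3 + u)/((2*u)) = (3 + u)*(1/(2*u)) = (3 + u)/(2*u))
H(g) = (-3 + g)*(55 + g) (H(g) = (-3 + g)*(g + 55) = (-3 + g)*(55 + g))
c = -1190741/1128 (c = 3 + 95530/(-165 + ((3 + 5/3)/(2*(5/3)))**2 + 52*((3 + 5/3)/(2*(5/3)))) = 3 + 95530/(-165 + ((1/2)*(3/5)*(14/3))**2 + 52*((1/2)*(3/5)*(14/3))) = 3 + 95530/(-165 + (7/5)**2 + 52*(7/5)) = 3 + 95530/(-165 + 49/25 + 364/5) = 3 + 95530/(-2256/25) = 3 + 95530*(-25/2256) = 3 - 1194125/1128 = -1190741/1128 ≈ -1055.6)
-c = -1*(-1190741/1128) = 1190741/1128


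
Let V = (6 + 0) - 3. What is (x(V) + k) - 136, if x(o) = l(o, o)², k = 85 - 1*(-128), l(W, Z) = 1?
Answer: 78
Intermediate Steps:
V = 3 (V = 6 - 3 = 3)
k = 213 (k = 85 + 128 = 213)
x(o) = 1 (x(o) = 1² = 1)
(x(V) + k) - 136 = (1 + 213) - 136 = 214 - 136 = 78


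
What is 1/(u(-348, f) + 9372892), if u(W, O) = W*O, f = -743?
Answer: 1/9631456 ≈ 1.0383e-7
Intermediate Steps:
u(W, O) = O*W
1/(u(-348, f) + 9372892) = 1/(-743*(-348) + 9372892) = 1/(258564 + 9372892) = 1/9631456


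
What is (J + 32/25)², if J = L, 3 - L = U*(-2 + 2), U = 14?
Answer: 11449/625 ≈ 18.318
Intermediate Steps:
L = 3 (L = 3 - 14*(-2 + 2) = 3 - 14*0 = 3 - 1*0 = 3 + 0 = 3)
J = 3
(J + 32/25)² = (3 + 32/25)² = (107/25)² = 11449/625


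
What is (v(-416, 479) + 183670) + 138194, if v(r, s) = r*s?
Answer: 122600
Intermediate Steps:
(v(-416, 479) + 183670) + 138194 = (-416*479 + 183670) + 138194 = (-199264 + 183670) + 138194 = -15594 + 138194 = 122600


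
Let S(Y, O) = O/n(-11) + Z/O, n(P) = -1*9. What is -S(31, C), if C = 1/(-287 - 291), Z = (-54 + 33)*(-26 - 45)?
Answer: 4483073195/5202 ≈ 8.6180e+5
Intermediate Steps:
n(P) = -9
Z = 1491 (Z = -21*(-71) = 1491)
C = -1/578 (C = 1/(-578) = -1/578 ≈ -0.0017301)
S(Y, O) = 1491/O - O/9 (S(Y, O) = O/(-9) + 1491/O = O*(-1/9) + 1491/O = -O/9 + 1491/O = 1491/O - O/9)
-S(31, C) = -(1491/(-1/578) - 1/9*(-1/578)) = -(1491*(-578) + 1/5202) = -(-861798 + 1/5202) = -1*(-4483073195/5202) = 4483073195/5202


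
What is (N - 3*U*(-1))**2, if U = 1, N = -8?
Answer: 25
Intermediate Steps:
(N - 3*U*(-1))**2 = (-8 - 3*1*(-1))**2 = (-8 - 3*(-1))**2 = (-8 + 3)**2 = (-5)**2 = 25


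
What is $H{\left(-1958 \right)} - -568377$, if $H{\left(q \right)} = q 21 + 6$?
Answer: $527265$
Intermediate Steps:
$H{\left(q \right)} = 6 + 21 q$ ($H{\left(q \right)} = 21 q + 6 = 6 + 21 q$)
$H{\left(-1958 \right)} - -568377 = \left(6 + 21 \left(-1958\right)\right) - -568377 = \left(6 - 41118\right) + 568377 = -41112 + 568377 = 527265$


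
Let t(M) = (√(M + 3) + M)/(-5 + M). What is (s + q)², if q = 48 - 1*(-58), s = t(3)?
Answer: (209 - √6)²/4 ≈ 10666.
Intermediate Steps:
t(M) = (M + √(3 + M))/(-5 + M) (t(M) = (√(3 + M) + M)/(-5 + M) = (M + √(3 + M))/(-5 + M))
s = -3/2 - √6/2 (s = (3 + √(3 + 3))/(-5 + 3) = (3 + √6)/(-2) = -(3 + √6)/2 = -3/2 - √6/2 ≈ -2.7247)
q = 106 (q = 48 + 58 = 106)
(s + q)² = ((-3/2 - √6/2) + 106)² = (209/2 - √6/2)²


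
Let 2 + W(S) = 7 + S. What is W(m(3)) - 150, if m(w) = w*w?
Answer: -136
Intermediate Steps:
m(w) = w²
W(S) = 5 + S (W(S) = -2 + (7 + S) = 5 + S)
W(m(3)) - 150 = (5 + 3²) - 150 = (5 + 9) - 150 = 14 - 150 = -136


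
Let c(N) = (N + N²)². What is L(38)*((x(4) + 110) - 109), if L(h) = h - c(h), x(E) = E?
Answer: -10981430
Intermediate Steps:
L(h) = h - h²*(1 + h)²
L(38)*((x(4) + 110) - 109) = (38*(1 - 1*38*(1 + 38)²))*((4 + 110) - 109) = (38*(1 - 1*38*39²))*(114 - 109) = (38*(1 - 1*38*1521))*5 = (38*(1 - 57798))*5 = (38*(-57797))*5 = -2196286*5 = -10981430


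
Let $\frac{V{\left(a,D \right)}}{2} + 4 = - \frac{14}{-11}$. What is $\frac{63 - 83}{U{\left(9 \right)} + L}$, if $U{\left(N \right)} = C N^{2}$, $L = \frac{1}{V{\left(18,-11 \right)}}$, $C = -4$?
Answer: $\frac{1200}{19451} \approx 0.061693$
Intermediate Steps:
$V{\left(a,D \right)} = - \frac{60}{11}$ ($V{\left(a,D \right)} = -8 + 2 \left(- \frac{14}{-11}\right) = -8 + 2 \left(\left(-14\right) \left(- \frac{1}{11}\right)\right) = -8 + 2 \cdot \frac{14}{11} = -8 + \frac{28}{11} = - \frac{60}{11}$)
$L = - \frac{11}{60}$ ($L = \frac{1}{- \frac{60}{11}} = - \frac{11}{60} \approx -0.18333$)
$U{\left(N \right)} = - 4 N^{2}$
$\frac{63 - 83}{U{\left(9 \right)} + L} = \frac{63 - 83}{- 4 \cdot 9^{2} - \frac{11}{60}} = - \frac{20}{\left(-4\right) 81 - \frac{11}{60}} = - \frac{20}{-324 - \frac{11}{60}} = - \frac{20}{- \frac{19451}{60}} = \left(-20\right) \left(- \frac{60}{19451}\right) = \frac{1200}{19451}$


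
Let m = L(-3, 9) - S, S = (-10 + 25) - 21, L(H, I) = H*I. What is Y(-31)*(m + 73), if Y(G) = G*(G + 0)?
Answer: 49972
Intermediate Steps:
Y(G) = G² (Y(G) = G*G = G²)
S = -6 (S = 15 - 21 = -6)
m = -21 (m = -3*9 - 1*(-6) = -27 + 6 = -21)
Y(-31)*(m + 73) = (-31)²*(-21 + 73) = 961*52 = 49972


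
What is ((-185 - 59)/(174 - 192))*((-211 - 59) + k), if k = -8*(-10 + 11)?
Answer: -33916/9 ≈ -3768.4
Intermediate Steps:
k = -8 (k = -8*1 = -8)
((-185 - 59)/(174 - 192))*((-211 - 59) + k) = ((-185 - 59)/(174 - 192))*((-211 - 59) - 8) = (-244/(-18))*(-270 - 8) = -244*(-1/18)*(-278) = (122/9)*(-278) = -33916/9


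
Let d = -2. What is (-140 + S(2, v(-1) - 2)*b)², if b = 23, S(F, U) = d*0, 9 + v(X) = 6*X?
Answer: 19600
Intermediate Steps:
v(X) = -9 + 6*X
S(F, U) = 0 (S(F, U) = -2*0 = 0)
(-140 + S(2, v(-1) - 2)*b)² = (-140 + 0*23)² = (-140 + 0)² = (-140)² = 19600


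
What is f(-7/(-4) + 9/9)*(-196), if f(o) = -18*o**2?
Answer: 53361/2 ≈ 26681.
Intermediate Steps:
f(-7/(-4) + 9/9)*(-196) = -18*(-7/(-4) + 9/9)**2*(-196) = -18*(-7*(-1/4) + 9*(1/9))**2*(-196) = -18*(7/4 + 1)**2*(-196) = -18*(11/4)**2*(-196) = -18*121/16*(-196) = -1089/8*(-196) = 53361/2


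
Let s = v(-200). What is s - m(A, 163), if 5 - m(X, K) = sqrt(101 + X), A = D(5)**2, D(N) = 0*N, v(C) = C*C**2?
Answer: -8000005 + sqrt(101) ≈ -8.0000e+6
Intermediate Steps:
v(C) = C**3
D(N) = 0
A = 0 (A = 0**2 = 0)
m(X, K) = 5 - sqrt(101 + X)
s = -8000000 (s = (-200)**3 = -8000000)
s - m(A, 163) = -8000000 - (5 - sqrt(101 + 0)) = -8000000 - (5 - sqrt(101)) = -8000000 + (-5 + sqrt(101)) = -8000005 + sqrt(101)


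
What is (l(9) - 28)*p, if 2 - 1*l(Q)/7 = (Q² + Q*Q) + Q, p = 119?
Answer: -144109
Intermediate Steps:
l(Q) = 14 - 14*Q² - 7*Q (l(Q) = 14 - 7*((Q² + Q*Q) + Q) = 14 - 7*((Q² + Q²) + Q) = 14 - 7*(2*Q² + Q) = 14 - 7*(Q + 2*Q²) = 14 + (-14*Q² - 7*Q) = 14 - 14*Q² - 7*Q)
(l(9) - 28)*p = ((14 - 14*9² - 7*9) - 28)*119 = ((14 - 14*81 - 63) - 28)*119 = ((14 - 1134 - 63) - 28)*119 = (-1183 - 28)*119 = -1211*119 = -144109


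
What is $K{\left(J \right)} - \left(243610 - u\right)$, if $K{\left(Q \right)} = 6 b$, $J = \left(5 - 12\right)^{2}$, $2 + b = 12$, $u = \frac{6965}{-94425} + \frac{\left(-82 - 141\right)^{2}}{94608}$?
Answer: $- \frac{145047725913593}{595557360} \approx -2.4355 \cdot 10^{5}$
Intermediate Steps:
$u = \frac{269114407}{595557360}$ ($u = 6965 \left(- \frac{1}{94425}\right) + \left(-223\right)^{2} \cdot \frac{1}{94608} = - \frac{1393}{18885} + 49729 \cdot \frac{1}{94608} = - \frac{1393}{18885} + \frac{49729}{94608} = \frac{269114407}{595557360} \approx 0.45187$)
$b = 10$ ($b = -2 + 12 = 10$)
$J = 49$ ($J = \left(-7\right)^{2} = 49$)
$K{\left(Q \right)} = 60$ ($K{\left(Q \right)} = 6 \cdot 10 = 60$)
$K{\left(J \right)} - \left(243610 - u\right) = 60 - \left(243610 - \frac{269114407}{595557360}\right) = 60 - \frac{145083459355193}{595557360} = - \frac{145047725913593}{595557360}$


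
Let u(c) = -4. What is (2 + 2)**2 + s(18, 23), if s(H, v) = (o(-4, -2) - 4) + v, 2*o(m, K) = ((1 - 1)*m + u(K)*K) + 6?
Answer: 42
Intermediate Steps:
o(m, K) = 3 - 2*K (o(m, K) = (((1 - 1)*m - 4*K) + 6)/2 = ((0*m - 4*K) + 6)/2 = ((0 - 4*K) + 6)/2 = (-4*K + 6)/2 = (6 - 4*K)/2 = 3 - 2*K)
s(H, v) = 3 + v (s(H, v) = ((3 - 2*(-2)) - 4) + v = ((3 + 4) - 4) + v = (7 - 4) + v = 3 + v)
(2 + 2)**2 + s(18, 23) = (2 + 2)**2 + (3 + 23) = 4**2 + 26 = 16 + 26 = 42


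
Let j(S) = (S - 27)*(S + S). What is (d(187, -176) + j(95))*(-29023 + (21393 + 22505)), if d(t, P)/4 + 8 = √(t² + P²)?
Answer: 191709000 + 654500*√545 ≈ 2.0699e+8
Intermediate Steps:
j(S) = 2*S*(-27 + S) (j(S) = (-27 + S)*(2*S) = 2*S*(-27 + S))
d(t, P) = -32 + 4*√(P² + t²) (d(t, P) = -32 + 4*√(t² + P²) = -32 + 4*√(P² + t²))
(d(187, -176) + j(95))*(-29023 + (21393 + 22505)) = ((-32 + 4*√((-176)² + 187²)) + 2*95*(-27 + 95))*(-29023 + (21393 + 22505)) = ((-32 + 4*√(30976 + 34969)) + 2*95*68)*(-29023 + 43898) = ((-32 + 4*√65945) + 12920)*14875 = ((-32 + 4*(11*√545)) + 12920)*14875 = ((-32 + 44*√545) + 12920)*14875 = (12888 + 44*√545)*14875 = 191709000 + 654500*√545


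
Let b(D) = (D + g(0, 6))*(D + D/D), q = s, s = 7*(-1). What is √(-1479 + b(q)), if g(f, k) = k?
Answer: I*√1473 ≈ 38.38*I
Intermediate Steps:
s = -7
q = -7
b(D) = (1 + D)*(6 + D) (b(D) = (D + 6)*(D + D/D) = (6 + D)*(D + 1) = (6 + D)*(1 + D) = (1 + D)*(6 + D))
√(-1479 + b(q)) = √(-1479 + (6 + (-7)² + 7*(-7))) = √(-1479 + (6 + 49 - 49)) = √(-1479 + 6) = √(-1473) = I*√1473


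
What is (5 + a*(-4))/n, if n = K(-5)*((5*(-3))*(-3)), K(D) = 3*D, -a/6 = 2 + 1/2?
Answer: -13/135 ≈ -0.096296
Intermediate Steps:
a = -15 (a = -6*(2 + 1/2) = -6*(2 + ½) = -6*5/2 = -15)
n = -675 (n = (3*(-5))*((5*(-3))*(-3)) = -(-225)*(-3) = -15*45 = -675)
(5 + a*(-4))/n = (5 - 15*(-4))/(-675) = (5 + 60)*(-1/675) = 65*(-1/675) = -13/135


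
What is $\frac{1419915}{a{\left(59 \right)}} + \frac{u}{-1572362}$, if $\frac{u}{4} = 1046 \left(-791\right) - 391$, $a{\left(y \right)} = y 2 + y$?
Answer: $\frac{372201075891}{46384679} \approx 8024.2$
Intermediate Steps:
$a{\left(y \right)} = 3 y$ ($a{\left(y \right)} = 2 y + y = 3 y$)
$u = -3311108$ ($u = 4 \left(1046 \left(-791\right) - 391\right) = 4 \left(-827386 + \left(-430 + 39\right)\right) = 4 \left(-827386 - 391\right) = 4 \left(-827777\right) = -3311108$)
$\frac{1419915}{a{\left(59 \right)}} + \frac{u}{-1572362} = \frac{1419915}{3 \cdot 59} - \frac{3311108}{-1572362} = \frac{1419915}{177} - - \frac{1655554}{786181} = 1419915 \cdot \frac{1}{177} + \frac{1655554}{786181} = \frac{473305}{59} + \frac{1655554}{786181} = \frac{372201075891}{46384679}$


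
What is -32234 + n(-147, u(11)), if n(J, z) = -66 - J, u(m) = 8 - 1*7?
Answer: -32153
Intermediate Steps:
u(m) = 1 (u(m) = 8 - 7 = 1)
-32234 + n(-147, u(11)) = -32234 + (-66 - 1*(-147)) = -32234 + (-66 + 147) = -32234 + 81 = -32153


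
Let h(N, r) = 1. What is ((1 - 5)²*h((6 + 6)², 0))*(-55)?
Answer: -880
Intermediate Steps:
((1 - 5)²*h((6 + 6)², 0))*(-55) = ((1 - 5)²*1)*(-55) = ((-4)²*1)*(-55) = (16*1)*(-55) = 16*(-55) = -880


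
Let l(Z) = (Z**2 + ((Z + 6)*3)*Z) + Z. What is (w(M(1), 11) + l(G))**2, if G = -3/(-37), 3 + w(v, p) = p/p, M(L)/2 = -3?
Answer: 351649/1874161 ≈ 0.18763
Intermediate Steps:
M(L) = -6 (M(L) = 2*(-3) = -6)
w(v, p) = -2 (w(v, p) = -3 + p/p = -3 + 1 = -2)
G = 3/37 (G = -3*(-1/37) = 3/37 ≈ 0.081081)
l(Z) = Z + Z**2 + Z*(18 + 3*Z) (l(Z) = (Z**2 + ((6 + Z)*3)*Z) + Z = (Z**2 + (18 + 3*Z)*Z) + Z = (Z**2 + Z*(18 + 3*Z)) + Z = Z + Z**2 + Z*(18 + 3*Z))
(w(M(1), 11) + l(G))**2 = (-2 + 3*(19 + 4*(3/37))/37)**2 = (-2 + 3*(19 + 12/37)/37)**2 = (-2 + (3/37)*(715/37))**2 = (-2 + 2145/1369)**2 = (-593/1369)**2 = 351649/1874161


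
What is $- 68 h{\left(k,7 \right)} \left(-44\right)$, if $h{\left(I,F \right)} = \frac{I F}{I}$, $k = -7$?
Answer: $20944$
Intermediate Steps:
$h{\left(I,F \right)} = F$ ($h{\left(I,F \right)} = \frac{F I}{I} = F$)
$- 68 h{\left(k,7 \right)} \left(-44\right) = \left(-68\right) 7 \left(-44\right) = \left(-476\right) \left(-44\right) = 20944$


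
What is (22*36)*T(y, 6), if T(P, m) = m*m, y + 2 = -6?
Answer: 28512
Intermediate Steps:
y = -8 (y = -2 - 6 = -8)
T(P, m) = m²
(22*36)*T(y, 6) = (22*36)*6² = 792*36 = 28512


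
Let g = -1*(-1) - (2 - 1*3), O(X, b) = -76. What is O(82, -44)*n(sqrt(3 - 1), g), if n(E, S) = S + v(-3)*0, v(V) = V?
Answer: -152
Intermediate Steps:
g = 2 (g = 1 - (2 - 3) = 1 - 1*(-1) = 1 + 1 = 2)
n(E, S) = S (n(E, S) = S - 3*0 = S + 0 = S)
O(82, -44)*n(sqrt(3 - 1), g) = -76*2 = -152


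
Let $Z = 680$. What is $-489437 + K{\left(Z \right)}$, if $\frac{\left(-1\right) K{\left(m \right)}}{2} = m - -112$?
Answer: $-491021$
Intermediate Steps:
$K{\left(m \right)} = -224 - 2 m$ ($K{\left(m \right)} = - 2 \left(m - -112\right) = - 2 \left(m + 112\right) = - 2 \left(112 + m\right) = -224 - 2 m$)
$-489437 + K{\left(Z \right)} = -489437 - 1584 = -491021$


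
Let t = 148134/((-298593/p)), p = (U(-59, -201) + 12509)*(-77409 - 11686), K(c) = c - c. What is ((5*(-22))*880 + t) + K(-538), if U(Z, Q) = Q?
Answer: 54137354855480/99531 ≈ 5.4392e+8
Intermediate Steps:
K(c) = 0
p = -1096581260 (p = (-201 + 12509)*(-77409 - 11686) = 12308*(-89095) = -1096581260)
t = 54146989456280/99531 (t = 148134/((-298593/(-1096581260))) = 148134/((-298593*(-1/1096581260))) = 148134/(298593/1096581260) = 148134*(1096581260/298593) = 54146989456280/99531 ≈ 5.4402e+8)
((5*(-22))*880 + t) + K(-538) = ((5*(-22))*880 + 54146989456280/99531) + 0 = (-110*880 + 54146989456280/99531) + 0 = (-96800 + 54146989456280/99531) + 0 = 54137354855480/99531 + 0 = 54137354855480/99531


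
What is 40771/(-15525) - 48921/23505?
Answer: -114521392/24327675 ≈ -4.7075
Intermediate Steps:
40771/(-15525) - 48921/23505 = 40771*(-1/15525) - 48921*1/23505 = -40771/15525 - 16307/7835 = -114521392/24327675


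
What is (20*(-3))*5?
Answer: -300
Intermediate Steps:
(20*(-3))*5 = -60*5 = -300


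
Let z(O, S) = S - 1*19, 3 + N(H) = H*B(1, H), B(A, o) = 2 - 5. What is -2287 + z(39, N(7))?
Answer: -2330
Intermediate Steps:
B(A, o) = -3
N(H) = -3 - 3*H (N(H) = -3 + H*(-3) = -3 - 3*H)
z(O, S) = -19 + S (z(O, S) = S - 19 = -19 + S)
-2287 + z(39, N(7)) = -2287 + (-19 + (-3 - 3*7)) = -2287 + (-19 + (-3 - 21)) = -2287 + (-19 - 24) = -2287 - 43 = -2330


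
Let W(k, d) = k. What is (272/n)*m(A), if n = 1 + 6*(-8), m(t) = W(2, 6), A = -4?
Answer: -544/47 ≈ -11.574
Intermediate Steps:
m(t) = 2
n = -47 (n = 1 - 48 = -47)
(272/n)*m(A) = (272/(-47))*2 = (272*(-1/47))*2 = -272/47*2 = -544/47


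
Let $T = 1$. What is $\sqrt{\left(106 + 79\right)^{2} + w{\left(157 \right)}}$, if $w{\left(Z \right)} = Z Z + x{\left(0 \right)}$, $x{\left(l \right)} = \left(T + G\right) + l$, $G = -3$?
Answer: $2 \sqrt{14718} \approx 242.64$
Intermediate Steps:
$x{\left(l \right)} = -2 + l$ ($x{\left(l \right)} = \left(1 - 3\right) + l = -2 + l$)
$w{\left(Z \right)} = -2 + Z^{2}$ ($w{\left(Z \right)} = Z Z + \left(-2 + 0\right) = Z^{2} - 2 = -2 + Z^{2}$)
$\sqrt{\left(106 + 79\right)^{2} + w{\left(157 \right)}} = \sqrt{\left(106 + 79\right)^{2} - \left(2 - 157^{2}\right)} = \sqrt{185^{2} + \left(-2 + 24649\right)} = \sqrt{34225 + 24647} = \sqrt{58872} = 2 \sqrt{14718}$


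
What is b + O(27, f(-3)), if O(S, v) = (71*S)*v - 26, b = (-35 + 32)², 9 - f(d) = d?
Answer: 22987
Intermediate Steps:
f(d) = 9 - d
b = 9 (b = (-3)² = 9)
O(S, v) = -26 + 71*S*v (O(S, v) = 71*S*v - 26 = -26 + 71*S*v)
b + O(27, f(-3)) = 9 + (-26 + 71*27*(9 - 1*(-3))) = 9 + (-26 + 71*27*(9 + 3)) = 9 + (-26 + 71*27*12) = 9 + (-26 + 23004) = 9 + 22978 = 22987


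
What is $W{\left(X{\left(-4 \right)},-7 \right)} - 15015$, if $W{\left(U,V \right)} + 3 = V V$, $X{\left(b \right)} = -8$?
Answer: $-14969$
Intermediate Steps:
$W{\left(U,V \right)} = -3 + V^{2}$ ($W{\left(U,V \right)} = -3 + V V = -3 + V^{2}$)
$W{\left(X{\left(-4 \right)},-7 \right)} - 15015 = \left(-3 + \left(-7\right)^{2}\right) - 15015 = \left(-3 + 49\right) - 15015 = 46 - 15015 = -14969$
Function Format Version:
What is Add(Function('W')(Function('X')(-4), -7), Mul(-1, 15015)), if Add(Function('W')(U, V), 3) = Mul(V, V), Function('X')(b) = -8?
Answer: -14969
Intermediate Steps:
Function('W')(U, V) = Add(-3, Pow(V, 2)) (Function('W')(U, V) = Add(-3, Mul(V, V)) = Add(-3, Pow(V, 2)))
Add(Function('W')(Function('X')(-4), -7), Mul(-1, 15015)) = Add(Add(-3, Pow(-7, 2)), Mul(-1, 15015)) = Add(Add(-3, 49), -15015) = Add(46, -15015) = -14969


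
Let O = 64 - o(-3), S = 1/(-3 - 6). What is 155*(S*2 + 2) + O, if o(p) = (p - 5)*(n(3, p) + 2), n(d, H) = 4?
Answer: 3488/9 ≈ 387.56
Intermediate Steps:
S = -⅑ (S = 1/(-9) = -⅑ ≈ -0.11111)
o(p) = -30 + 6*p (o(p) = (p - 5)*(4 + 2) = (-5 + p)*6 = -30 + 6*p)
O = 112 (O = 64 - (-30 + 6*(-3)) = 64 - (-30 - 18) = 64 - 1*(-48) = 64 + 48 = 112)
155*(S*2 + 2) + O = 155*(-⅑*2 + 2) + 112 = 155*(-2/9 + 2) + 112 = 155*(16/9) + 112 = 2480/9 + 112 = 3488/9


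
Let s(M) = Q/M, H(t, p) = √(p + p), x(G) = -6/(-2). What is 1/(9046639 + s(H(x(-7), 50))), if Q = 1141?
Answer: 10/90467531 ≈ 1.1054e-7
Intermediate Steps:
x(G) = 3 (x(G) = -6*(-½) = 3)
H(t, p) = √2*√p (H(t, p) = √(2*p) = √2*√p)
s(M) = 1141/M
1/(9046639 + s(H(x(-7), 50))) = 1/(9046639 + 1141/((√2*√50))) = 1/(9046639 + 1141/((√2*(5*√2)))) = 1/(9046639 + 1141/10) = 1/(90467531/10) = 10/90467531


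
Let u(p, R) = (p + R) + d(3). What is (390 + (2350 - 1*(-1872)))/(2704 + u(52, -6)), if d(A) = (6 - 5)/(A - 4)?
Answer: 4612/2749 ≈ 1.6777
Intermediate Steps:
d(A) = 1/(-4 + A)
u(p, R) = -1 + R + p (u(p, R) = (p + R) + 1/(-4 + 3) = (R + p) + 1/(-1) = (R + p) - 1 = -1 + R + p)
(390 + (2350 - 1*(-1872)))/(2704 + u(52, -6)) = (390 + (2350 - 1*(-1872)))/(2704 + (-1 - 6 + 52)) = (390 + (2350 + 1872))/(2704 + 45) = (390 + 4222)/2749 = 4612*(1/2749) = 4612/2749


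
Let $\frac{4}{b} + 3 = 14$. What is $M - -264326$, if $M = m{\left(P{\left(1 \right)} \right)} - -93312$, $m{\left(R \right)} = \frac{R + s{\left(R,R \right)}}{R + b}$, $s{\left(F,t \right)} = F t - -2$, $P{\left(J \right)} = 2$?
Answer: $\frac{4649338}{13} \approx 3.5764 \cdot 10^{5}$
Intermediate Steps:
$s{\left(F,t \right)} = 2 + F t$ ($s{\left(F,t \right)} = F t + 2 = 2 + F t$)
$b = \frac{4}{11}$ ($b = \frac{4}{-3 + 14} = \frac{4}{11} \approx 0.36364$)
$m{\left(R \right)} = \frac{2 + R + R^{2}}{\frac{4}{11} + R}$ ($m{\left(R \right)} = \frac{R + \left(2 + R R\right)}{R + \frac{4}{11}} = \frac{R + \left(2 + R^{2}\right)}{\frac{4}{11} + R} = \frac{2 + R + R^{2}}{\frac{4}{11} + R}$)
$M = \frac{1213100}{13}$ ($M = \frac{11 \left(2 + 2 + 2^{2}\right)}{4 + 11 \cdot 2} - -93312 = \frac{11 \left(2 + 2 + 4\right)}{4 + 22} + 93312 = 11 \cdot \frac{1}{26} \cdot 8 + 93312 = \frac{44}{13} + 93312 = \frac{1213100}{13} \approx 93315.0$)
$M - -264326 = \frac{1213100}{13} - -264326 = \frac{1213100}{13} + 264326 = \frac{4649338}{13}$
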